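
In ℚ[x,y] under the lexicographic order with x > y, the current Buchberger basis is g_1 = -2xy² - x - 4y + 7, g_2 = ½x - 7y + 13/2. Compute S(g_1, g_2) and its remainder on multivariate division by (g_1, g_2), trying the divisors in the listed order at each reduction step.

S(g_1, g_2) = ½x + 14y³ - 13y² + 2y - 7/2; remainder on division = 14y³ - 13y² + 9y - 10.

lcm(LM(g_1), LM(g_2)) = xy².
S = (lcm/LT(g_1))·g_1 − (lcm/LT(g_2))·g_2 = ½x + 14y³ - 13y² + 2y - 7/2.
Reduce S modulo (g_1, g_2) in that order:
  leading term x: subtract (1)·g_2 from ½x + 14y³ - 13y² + 2y - 7/2 → 14y³ - 13y² + 9y - 10
  leading term y³: no divisor's leading term divides it; move 14y³ to the remainder.
  leading term y²: no divisor's leading term divides it; move -13y² to the remainder.
  leading term y: no divisor's leading term divides it; move 9y to the remainder.
  leading term 1: no divisor's leading term divides it; move -10 to the remainder.
The remainder 14y³ - 13y² + 9y - 10 is nonzero, so it would be added as the next basis element.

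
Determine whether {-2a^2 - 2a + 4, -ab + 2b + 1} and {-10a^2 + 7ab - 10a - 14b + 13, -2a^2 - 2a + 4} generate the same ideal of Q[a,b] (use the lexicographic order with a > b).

Since reduced Gröbner bases are canonical representatives of ideals under a given ordering, it suffices to compute and compare them.
Buchberger on the first generating set:
f_1 = -2a^2 - 2a + 4, LT = a^2.
f_2 = -ab + 2b + 1, LT = ab.

S(f_1,f_2): lcm = a^2b. S = 3ab + a - 2b.
  leading term ab: subtract (-3)·f_2 from 3ab + a - 2b → a + 4b + 3
  leading term a: no divisor's leading term divides it; move a to the remainder.
  leading term b: no divisor's leading term divides it; move 4b to the remainder.
  leading term 1: no divisor's leading term divides it; move 3 to the remainder.
  remainder a + 4b + 3 ≠ 0; add g_3 = a + 4b + 3 to the basis.

S(f_2,g_3): lcm = ab. S = -4b^2 - 5b - 1.
  leading term b^2: no divisor's leading term divides it; move -4b^2 to the remainder.
  leading term b: no divisor's leading term divides it; move -5b to the remainder.
  leading term 1: no divisor's leading term divides it; move -1 to the remainder.
  remainder -4b^2 - 5b - 1 ≠ 0; add g_4 = -4b^2 - 5b - 1 to the basis.

The other S-polynomials (S(f_1,g_3), S(f_1,g_4), S(f_2,g_4), S(g_3,g_4)) all reduce to 0 modulo the current basis, so we have a Gröbner basis.
Inter-reduce: drop elements whose leading term is divisible by another's, tail-reduce, and make monic.
Reduced Gröbner basis: {a + 4b + 3, b^2 + 5/4b + 1/4}.

Buchberger on the second generating set:
h_1 = -10a^2 + 7ab - 10a - 14b + 13, LT = a^2.
h_2 = -2a^2 - 2a + 4, LT = a^2.

S(h_1,h_2): lcm = a^2. S = -7/10ab + 7/5b + 7/10.
  leading term ab: no divisor's leading term divides it; move -7/10ab to the remainder.
  leading term b: no divisor's leading term divides it; move 7/5b to the remainder.
  leading term 1: no divisor's leading term divides it; move 7/10 to the remainder.
  remainder -7/10ab + 7/5b + 7/10 ≠ 0; add k_3 = -7/10ab + 7/5b + 7/10 to the basis.

S(h_1,k_3): lcm = a^2b. S = -7/10ab^2 + 3ab + a + 7/5b^2 - 13/10b.
  leading term ab^2: subtract (b)·k_3 from -7/10ab^2 + 3ab + a + 7/5b^2 - 13/10b → 3ab + a - 2b
  leading term ab: subtract (-30/7)·k_3 from 3ab + a - 2b → a + 4b + 3
  leading term a: no divisor's leading term divides it; move a to the remainder.
  leading term b: no divisor's leading term divides it; move 4b to the remainder.
  leading term 1: no divisor's leading term divides it; move 3 to the remainder.
  remainder a + 4b + 3 ≠ 0; add k_4 = a + 4b + 3 to the basis.

S(k_3,k_4): lcm = ab. S = -4b^2 - 5b - 1.
  leading term b^2: no divisor's leading term divides it; move -4b^2 to the remainder.
  leading term b: no divisor's leading term divides it; move -5b to the remainder.
  leading term 1: no divisor's leading term divides it; move -1 to the remainder.
  remainder -4b^2 - 5b - 1 ≠ 0; add k_5 = -4b^2 - 5b - 1 to the basis.

The other S-polynomials (S(h_2,k_3), S(h_1,k_4), S(h_2,k_4), S(h_1,k_5), S(h_2,k_5), S(k_3,k_5), S(k_4,k_5)) all reduce to 0 modulo the current basis, so we have a Gröbner basis.
Inter-reduce: drop elements whose leading term is divisible by another's, tail-reduce, and make monic.
Reduced Gröbner basis: {a + 4b + 3, b^2 + 5/4b + 1/4}.

Same reduced basis, so the two generating sets span the same ideal.

Yes, the ideals are equal.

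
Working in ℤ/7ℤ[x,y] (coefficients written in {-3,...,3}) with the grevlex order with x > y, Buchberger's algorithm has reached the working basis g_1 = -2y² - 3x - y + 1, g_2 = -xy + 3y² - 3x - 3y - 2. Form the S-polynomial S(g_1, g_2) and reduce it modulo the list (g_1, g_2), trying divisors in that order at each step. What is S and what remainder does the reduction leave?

lcm(LM(g_1), LM(g_2)) = xy².
S = (lcm/LT(g_1))·g_1 − (lcm/LT(g_2))·g_2 = 3y³ - 2x² + xy - 3y² + 3x - 2y.
Reduce S modulo (g_1, g_2) in that order:
  leading term y³: subtract (2y)·g_1 from 3y³ - 2x² + xy - 3y² + 3x - 2y → -2x² - y² + 3x + 3y
  leading term x²: no divisor's leading term divides it; move -2x² to the remainder.
  leading term y²: subtract (-3)·g_1 from -y² + 3x + 3y → x + 3
  leading term x: no divisor's leading term divides it; move x to the remainder.
  leading term 1: no divisor's leading term divides it; move 3 to the remainder.
The remainder -2x² + x + 3 is nonzero, so it would be added as the next basis element.

S(g_1, g_2) = 3y³ - 2x² + xy - 3y² + 3x - 2y; remainder on division = -2x² + x + 3.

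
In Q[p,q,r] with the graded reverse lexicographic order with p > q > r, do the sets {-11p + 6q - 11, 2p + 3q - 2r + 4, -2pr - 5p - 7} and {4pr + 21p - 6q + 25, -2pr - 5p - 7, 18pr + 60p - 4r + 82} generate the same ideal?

Equality of ideals is decidable: compute both reduced Gröbner bases (unique for the ordering) and check whether they agree.
Buchberger on the first generating set:
f_1 = -11p + 6q - 11, LT = p.
f_2 = 2p + 3q - 2r + 4, LT = p.
f_3 = -2pr - 5p - 7, LT = pr.

S(f_1,f_2): lcm = p. S = -45/22q + r - 1.
  leading term q: no divisor's leading term divides it; move -45/22q to the remainder.
  leading term r: no divisor's leading term divides it; move r to the remainder.
  leading term 1: no divisor's leading term divides it; move -1 to the remainder.
  remainder -45/22q + r - 1 ≠ 0; add g_4 = -45/22q + r - 1 to the basis.

S(f_1,f_3): lcm = pr. S = -6/11qr - 5/2p + r - 7/2.
  leading term qr: subtract (4/15r)·g_4 from -6/11qr - 5/2p + r - 7/2 → -4/15r^2 - 5/2p + 19/15r - 7/2
  leading term r^2: no divisor's leading term divides it; move -4/15r^2 to the remainder.
  leading term p: subtract (5/22)·f_1 from -5/2p + 19/15r - 7/2 → -15/11q + 19/15r - 1
  leading term q: subtract (2/3)·g_4 from -15/11q + 19/15r - 1 → 3/5r - 1/3
  leading term r: no divisor's leading term divides it; move 3/5r to the remainder.
  leading term 1: no divisor's leading term divides it; move -1/3 to the remainder.
  remainder -4/15r^2 + 3/5r - 1/3 ≠ 0; add g_5 = -4/15r^2 + 3/5r - 1/3 to the basis.

The other S-polynomials (S(f_2,f_3), S(f_1,g_4), S(f_2,g_4), S(f_3,g_4), S(f_1,g_5), S(f_2,g_5), S(f_3,g_5), S(g_4,g_5)) all reduce to 0 modulo the current basis, so we have a Gröbner basis.
Inter-reduce: drop elements whose leading term is divisible by another's, tail-reduce, and make monic.
Reduced Gröbner basis: {r^2 - 9/4r + 5/4, p - 4/15r + 19/15, q - 22/45r + 22/45}.

Buchberger on the second generating set:
h_1 = 4pr + 21p - 6q + 25, LT = pr.
h_2 = -2pr - 5p - 7, LT = pr.
h_3 = 18pr + 60p - 4r + 82, LT = pr.

S(h_1,h_2): lcm = pr. S = 11/4p - 3/2q + 11/4.
  leading term p: no divisor's leading term divides it; move 11/4p to the remainder.
  leading term q: no divisor's leading term divides it; move -3/2q to the remainder.
  leading term 1: no divisor's leading term divides it; move 11/4 to the remainder.
  remainder 11/4p - 3/2q + 11/4 ≠ 0; add k_4 = 11/4p - 3/2q + 11/4 to the basis.

S(h_1,h_3): lcm = pr. S = 23/12p - 3/2q + 2/9r + 61/36.
  leading term p: subtract (23/33)·k_4 from 23/12p - 3/2q + 2/9r + 61/36 → -5/11q + 2/9r - 2/9
  leading term q: no divisor's leading term divides it; move -5/11q to the remainder.
  leading term r: no divisor's leading term divides it; move 2/9r to the remainder.
  leading term 1: no divisor's leading term divides it; move -2/9 to the remainder.
  remainder -5/11q + 2/9r - 2/9 ≠ 0; add k_5 = -5/11q + 2/9r - 2/9 to the basis.

S(h_1,k_4): lcm = pr. S = 6/11qr + 21/4p - 3/2q - r + 25/4.
  leading term qr: subtract (-6/5r)·k_5 from 6/11qr + 21/4p - 3/2q - r + 25/4 → 4/15r^2 + 21/4p - 3/2q - 19/15r + 25/4
  leading term r^2: no divisor's leading term divides it; move 4/15r^2 to the remainder.
  leading term p: subtract (21/11)·k_4 from 21/4p - 3/2q - 19/15r + 25/4 → 15/11q - 19/15r + 1
  leading term q: subtract (-3)·k_5 from 15/11q - 19/15r + 1 → -3/5r + 1/3
  leading term r: no divisor's leading term divides it; move -3/5r to the remainder.
  leading term 1: no divisor's leading term divides it; move 1/3 to the remainder.
  remainder 4/15r^2 - 3/5r + 1/3 ≠ 0; add k_6 = 4/15r^2 - 3/5r + 1/3 to the basis.

The other S-polynomials (S(h_2,h_3), S(h_2,k_4), S(h_3,k_4), S(h_1,k_5), S(h_2,k_5), S(h_3,k_5), S(k_4,k_5), S(h_1,k_6), S(h_2,k_6), S(h_3,k_6), S(k_4,k_6), S(k_5,k_6)) all reduce to 0 modulo the current basis, so we have a Gröbner basis.
Inter-reduce: drop elements whose leading term is divisible by another's, tail-reduce, and make monic.
Reduced Gröbner basis: {r^2 - 9/4r + 5/4, p - 4/15r + 19/15, q - 22/45r + 22/45}.

Same reduced basis, so the two generating sets span the same ideal.

Yes, the ideals are equal.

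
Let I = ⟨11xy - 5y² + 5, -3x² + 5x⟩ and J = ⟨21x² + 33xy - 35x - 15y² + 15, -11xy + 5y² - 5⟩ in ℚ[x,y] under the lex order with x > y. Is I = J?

Two ideals are equal iff their reduced Gröbner bases coincide (the reduced basis is unique for a fixed ordering).
Buchberger on the first generating set:
f_1 = 11xy - 5y² + 5, LT = xy.
f_2 = -3x² + 5x, LT = x².

S(f_1,f_2): lcm = x²y. S = -5/11xy² + 5/3xy + 5/11x.
  leading term xy²: subtract (-5/121y)·f_1 from -5/11xy² + 5/3xy + 5/11x → 5/3xy + 5/11x - 25/121y³ + 25/121y
  leading term xy: subtract (5/33)·f_1 from 5/3xy + 5/11x - 25/121y³ + 25/121y → 5/11x - 25/121y³ + 25/33y² + 25/121y - 25/33
  leading term x: no divisor's leading term divides it; move 5/11x to the remainder.
  leading term y³: no divisor's leading term divides it; move -25/121y³ to the remainder.
  leading term y²: no divisor's leading term divides it; move 25/33y² to the remainder.
  leading term y: no divisor's leading term divides it; move 25/121y to the remainder.
  leading term 1: no divisor's leading term divides it; move -25/33 to the remainder.
  remainder 5/11x - 25/121y³ + 25/33y² + 25/121y - 25/33 ≠ 0; add g_3 = 5/11x - 25/121y³ + 25/33y² + 25/121y - 25/33 to the basis.

S(f_1,g_3): lcm = xy. S = 5/11y⁴ - 5/3y³ - 10/11y² + 5/3y + 5/11.
  leading term y⁴: no divisor's leading term divides it; move 5/11y⁴ to the remainder.
  leading term y³: no divisor's leading term divides it; move -5/3y³ to the remainder.
  leading term y²: no divisor's leading term divides it; move -10/11y² to the remainder.
  leading term y: no divisor's leading term divides it; move 5/3y to the remainder.
  leading term 1: no divisor's leading term divides it; move 5/11 to the remainder.
  remainder 5/11y⁴ - 5/3y³ - 10/11y² + 5/3y + 5/11 ≠ 0; add g_4 = 5/11y⁴ - 5/3y³ - 10/11y² + 5/3y + 5/11 to the basis.

The other S-polynomials (S(f_2,g_3), S(f_1,g_4), S(f_2,g_4), S(g_3,g_4)) all reduce to 0 modulo the current basis, so we have a Gröbner basis.
Inter-reduce: drop elements whose leading term is divisible by another's, tail-reduce, and make monic.
Reduced Gröbner basis: {x - 5/11y³ + 5/3y² + 5/11y - 5/3, y⁴ - 11/3y³ - 2y² + 11/3y + 1}.

Buchberger on the second generating set:
h_1 = 21x² + 33xy - 35x - 15y² + 15, LT = x².
h_2 = -11xy + 5y² - 5, LT = xy.

S(h_1,h_2): lcm = x²y. S = 156/77xy² - 5/3xy - 5/11x - 5/7y³ + 5/7y.
  leading term xy²: subtract (-156/847y)·h_2 from 156/77xy² - 5/3xy - 5/11x - 5/7y³ + 5/7y → -5/3xy - 5/11x + 25/121y³ - 25/121y
  leading term xy: subtract (5/33)·h_2 from -5/3xy - 5/11x + 25/121y³ - 25/121y → -5/11x + 25/121y³ - 25/33y² - 25/121y + 25/33
  leading term x: no divisor's leading term divides it; move -5/11x to the remainder.
  leading term y³: no divisor's leading term divides it; move 25/121y³ to the remainder.
  leading term y²: no divisor's leading term divides it; move -25/33y² to the remainder.
  leading term y: no divisor's leading term divides it; move -25/121y to the remainder.
  leading term 1: no divisor's leading term divides it; move 25/33 to the remainder.
  remainder -5/11x + 25/121y³ - 25/33y² - 25/121y + 25/33 ≠ 0; add k_3 = -5/11x + 25/121y³ - 25/33y² - 25/121y + 25/33 to the basis.

S(h_1,k_3): lcm = x². S = 5/11xy³ - 5/3xy² + 86/77xy - 5/7y² + 5/7.
  leading term xy³: subtract (-5/121y²)·h_2 from 5/11xy³ - 5/3xy² + 86/77xy - 5/7y² + 5/7 → -5/3xy² + 86/77xy + 25/121y⁴ - 780/847y² + 5/7
  leading term xy²: subtract (5/33y)·h_2 from -5/3xy² + 86/77xy + 25/121y⁴ - 780/847y² + 5/7 → 86/77xy + 25/121y⁴ - 25/33y³ - 780/847y² + 25/33y + 5/7
  leading term xy: subtract (-86/847)·h_2 from 86/77xy + 25/121y⁴ - 25/33y³ - 780/847y² + 25/33y + 5/7 → 25/121y⁴ - 25/33y³ - 50/121y² + 25/33y + 25/121
  leading term y⁴: no divisor's leading term divides it; move 25/121y⁴ to the remainder.
  leading term y³: no divisor's leading term divides it; move -25/33y³ to the remainder.
  leading term y²: no divisor's leading term divides it; move -50/121y² to the remainder.
  leading term y: no divisor's leading term divides it; move 25/33y to the remainder.
  leading term 1: no divisor's leading term divides it; move 25/121 to the remainder.
  remainder 25/121y⁴ - 25/33y³ - 50/121y² + 25/33y + 25/121 ≠ 0; add k_4 = 25/121y⁴ - 25/33y³ - 50/121y² + 25/33y + 25/121 to the basis.

The other S-polynomials (S(h_2,k_3), S(h_1,k_4), S(h_2,k_4), S(k_3,k_4)) all reduce to 0 modulo the current basis, so we have a Gröbner basis.
Inter-reduce: drop elements whose leading term is divisible by another's, tail-reduce, and make monic.
Reduced Gröbner basis: {x - 5/11y³ + 5/3y² + 5/11y - 5/3, y⁴ - 11/3y³ - 2y² + 11/3y + 1}.

These coincide, so the ideals are equal.

Yes, the ideals are equal.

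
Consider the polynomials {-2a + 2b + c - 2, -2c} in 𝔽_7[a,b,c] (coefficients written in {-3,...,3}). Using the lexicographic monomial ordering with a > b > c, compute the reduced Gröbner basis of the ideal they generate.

G = {a - b + 1, c}

f_1 = -2a + 2b + c - 2, LT = a.
f_2 = -2c, LT = c.

The S-polynomials (S(f_1,f_2)) all reduce to 0 modulo the current basis, so we have a Gröbner basis.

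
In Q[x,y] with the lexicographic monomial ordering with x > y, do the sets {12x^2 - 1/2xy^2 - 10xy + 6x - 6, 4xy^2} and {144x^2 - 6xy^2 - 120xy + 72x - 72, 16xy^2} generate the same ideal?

Yes, the ideals are equal.

Equality of ideals is decidable: compute both reduced Gröbner bases (unique for the ordering) and check whether they agree.
Buchberger on the first generating set:
f_1 = 12x^2 - 1/2xy^2 - 10xy + 6x - 6, LT = x^2.
f_2 = 4xy^2, LT = xy^2.

S(f_1,f_2): lcm = x^2y^2. S = -1/24xy^4 - 5/6xy^3 + 1/2xy^2 - 1/2y^2.
  leading term xy^4: subtract (-1/96y^2)·f_2 from -1/24xy^4 - 5/6xy^3 + 1/2xy^2 - 1/2y^2 → -5/6xy^3 + 1/2xy^2 - 1/2y^2
  leading term xy^3: subtract (-5/24y)·f_2 from -5/6xy^3 + 1/2xy^2 - 1/2y^2 → 1/2xy^2 - 1/2y^2
  leading term xy^2: subtract (1/8)·f_2 from 1/2xy^2 - 1/2y^2 → -1/2y^2
  leading term y^2: no divisor's leading term divides it; move -1/2y^2 to the remainder.
  remainder -1/2y^2 ≠ 0; add g_3 = -1/2y^2 to the basis.

The other S-polynomials (S(f_1,g_3), S(f_2,g_3)) all reduce to 0 modulo the current basis, so we have a Gröbner basis.
Inter-reduce: drop elements whose leading term is divisible by another's, tail-reduce, and make monic.
Reduced Gröbner basis: {x^2 - 5/6xy + 1/2x - 1/2, y^2}.

Buchberger on the second generating set:
h_1 = 144x^2 - 6xy^2 - 120xy + 72x - 72, LT = x^2.
h_2 = 16xy^2, LT = xy^2.

S(h_1,h_2): lcm = x^2y^2. S = -1/24xy^4 - 5/6xy^3 + 1/2xy^2 - 1/2y^2.
  leading term xy^4: subtract (-1/384y^2)·h_2 from -1/24xy^4 - 5/6xy^3 + 1/2xy^2 - 1/2y^2 → -5/6xy^3 + 1/2xy^2 - 1/2y^2
  leading term xy^3: subtract (-5/96y)·h_2 from -5/6xy^3 + 1/2xy^2 - 1/2y^2 → 1/2xy^2 - 1/2y^2
  leading term xy^2: subtract (1/32)·h_2 from 1/2xy^2 - 1/2y^2 → -1/2y^2
  leading term y^2: no divisor's leading term divides it; move -1/2y^2 to the remainder.
  remainder -1/2y^2 ≠ 0; add k_3 = -1/2y^2 to the basis.

The other S-polynomials (S(h_1,k_3), S(h_2,k_3)) all reduce to 0 modulo the current basis, so we have a Gröbner basis.
Inter-reduce: drop elements whose leading term is divisible by another's, tail-reduce, and make monic.
Reduced Gröbner basis: {x^2 - 5/6xy + 1/2x - 1/2, y^2}.

Same reduced basis, so the two generating sets span the same ideal.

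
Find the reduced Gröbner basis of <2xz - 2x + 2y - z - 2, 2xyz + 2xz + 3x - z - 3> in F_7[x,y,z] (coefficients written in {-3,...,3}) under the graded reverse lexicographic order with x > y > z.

G = {y^2z + 3yz^2 - 2y + z - 3, xy - y^2 - 3yz - x + 3, xz - x + y + 3z - 1}

The reduced Gröbner basis is the canonical form of the ideal for this ordering.

f_1 = 2xz - 2x + 2y - z - 2, LT = xz.
f_2 = 2xyz + 2xz + 3x - z - 3, LT = xyz.

S(f_1,f_2): lcm = xyz. S = -xy + y^2 - xz + 3yz + 2x - y - 3z - 2.
  leading term xy: no divisor's leading term divides it; move -xy to the remainder.
  leading term y^2: no divisor's leading term divides it; move y^2 to the remainder.
  leading term xz: subtract (3)·f_1 from -xz + 3yz + 2x - y - 3z - 2 → 3yz + x - 3
  leading term yz: no divisor's leading term divides it; move 3yz to the remainder.
  leading term x: no divisor's leading term divides it; move x to the remainder.
  leading term 1: no divisor's leading term divides it; move -3 to the remainder.
  remainder -xy + y^2 + 3yz + x - 3 ≠ 0; add g_3 = -xy + y^2 + 3yz + x - 3 to the basis.

S(f_1,g_3): lcm = xyz. S = y^2z + 3yz^2 - xy + y^2 + xz + 3yz - y - 3z.
  leading term y^2z: no divisor's leading term divides it; move y^2z to the remainder.
  leading term yz^2: no divisor's leading term divides it; move 3yz^2 to the remainder.
  leading term xy: subtract (1)·g_3 from -xy + y^2 + xz + 3yz - y - 3z → xz - x - y - 3z + 3
  leading term xz: subtract (-3)·f_1 from xz - x - y - 3z + 3 → -2y + z - 3
  leading term y: no divisor's leading term divides it; move -2y to the remainder.
  leading term z: no divisor's leading term divides it; move z to the remainder.
  leading term 1: no divisor's leading term divides it; move -3 to the remainder.
  remainder y^2z + 3yz^2 - 2y + z - 3 ≠ 0; add g_4 = y^2z + 3yz^2 - 2y + z - 3 to the basis.

The other S-polynomials (S(f_2,g_3), S(f_1,g_4), S(f_2,g_4), S(g_3,g_4)) all reduce to 0 modulo the current basis, so we have a Gröbner basis.
Inter-reduce: drop elements whose leading term is divisible by another's, tail-reduce, and make monic.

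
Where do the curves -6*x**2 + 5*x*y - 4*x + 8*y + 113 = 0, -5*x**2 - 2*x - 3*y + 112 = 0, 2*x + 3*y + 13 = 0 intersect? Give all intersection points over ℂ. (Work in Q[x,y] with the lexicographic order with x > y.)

{(-5, -1)}

Compute a lex Gröbner basis by Buchberger's algorithm.
f_1 = -6*x**2 + 5*x*y - 4*x + 8*y + 113, LT = x**2.
f_2 = -5*x**2 - 2*x - 3*y + 112, LT = x**2.
f_3 = 2*x + 3*y + 13, LT = x.

S(f_1,f_2): lcm = x**2. S = -5/6*x*y + 4/15*x - 29/15*y + 107/30.
  leading term x*y: subtract (-5/12*y)·f_3 from -5/6*x*y + 4/15*x - 29/15*y + 107/30 → 4/15*x + 5/4*y**2 + 209/60*y + 107/30
  leading term x: subtract (2/15)·f_3 from 4/15*x + 5/4*y**2 + 209/60*y + 107/30 → 5/4*y**2 + 37/12*y + 11/6
  leading term y**2: no divisor's leading term divides it; move 5/4*y**2 to the remainder.
  leading term y: no divisor's leading term divides it; move 37/12*y to the remainder.
  leading term 1: no divisor's leading term divides it; move 11/6 to the remainder.
  remainder 5/4*y**2 + 37/12*y + 11/6 ≠ 0; add h_4 = 5/4*y**2 + 37/12*y + 11/6 to the basis.

S(f_1,f_3): lcm = x**2. S = -7/3*x*y - 35/6*x - 4/3*y - 113/6.
  leading term x*y: subtract (-7/6*y)·f_3 from -7/3*x*y - 35/6*x - 4/3*y - 113/6 → -35/6*x + 7/2*y**2 + 83/6*y - 113/6
  leading term x: subtract (-35/12)·f_3 from -35/6*x + 7/2*y**2 + 83/6*y - 113/6 → 7/2*y**2 + 271/12*y + 229/12
  leading term y**2: subtract (14/5)·h_4 from 7/2*y**2 + 271/12*y + 229/12 → 279/20*y + 279/20
  leading term y: no divisor's leading term divides it; move 279/20*y to the remainder.
  leading term 1: no divisor's leading term divides it; move 279/20 to the remainder.
  remainder 279/20*y + 279/20 ≠ 0; add h_5 = 279/20*y + 279/20 to the basis.

S(f_2,f_3): lcm = x**2. S = -3/2*x*y - 61/10*x + 3/5*y - 112/5.
  leading term x*y: subtract (-3/4*y)·f_3 from -3/2*x*y - 61/10*x + 3/5*y - 112/5 → -61/10*x + 9/4*y**2 + 207/20*y - 112/5
  leading term x: subtract (-61/20)·f_3 from -61/10*x + 9/4*y**2 + 207/20*y - 112/5 → 9/4*y**2 + 39/2*y + 69/4
  leading term y**2: subtract (9/5)·h_4 from 9/4*y**2 + 39/2*y + 69/4 → 279/20*y + 279/20
  leading term y: subtract (1)·h_5 from 279/20*y + 279/20 → 0
  remainder 0.

S(f_1,h_4): leading monomials are coprime, so the S-polynomial reduces to 0 (Buchberger's first criterion).
S(f_2,h_4): leading monomials are coprime, so the S-polynomial reduces to 0 (Buchberger's first criterion).
S(f_3,h_4): leading monomials are coprime, so the S-polynomial reduces to 0 (Buchberger's first criterion).
S(f_1,h_5): leading monomials are coprime, so the S-polynomial reduces to 0 (Buchberger's first criterion).
S(f_2,h_5): leading monomials are coprime, so the S-polynomial reduces to 0 (Buchberger's first criterion).
S(f_3,h_5): leading monomials are coprime, so the S-polynomial reduces to 0 (Buchberger's first criterion).
S(h_4,h_5): lcm = y**2. S = 22/15*y + 22/15.
  leading term y: subtract (88/837)·h_5 from 22/15*y + 22/15 → 0
  remainder 0.

Every S-polynomial of the final basis reduces to 0, so we have a Gröbner basis.
Inter-reduce: drop elements whose leading term is divisible by another's, tail-reduce, and make monic.
Reduced Gröbner basis: {x + 5, y + 1}.

The lex basis is triangular: the last element involves only y. Solving y + 1 = 0 gives y ∈ {-1}; substituting each value into the earlier elements determines the remaining variables.
  y = -1: the earlier basis element becomes x + 5 = 0, giving x = -5 — point (-5, -1).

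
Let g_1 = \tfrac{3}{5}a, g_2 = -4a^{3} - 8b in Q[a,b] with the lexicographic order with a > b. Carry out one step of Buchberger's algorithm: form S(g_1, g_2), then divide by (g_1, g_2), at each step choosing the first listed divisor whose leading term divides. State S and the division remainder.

lcm(LM(g_1), LM(g_2)) = a^{3}.
S = (lcm/LT(g_1))·g_1 − (lcm/LT(g_2))·g_2 = -2b.
Reduce S modulo (g_1, g_2) in that order:
  leading term b: no divisor's leading term divides it; move -2b to the remainder.
The remainder -2b is nonzero, so it would be added as the next basis element.

S(g_1, g_2) = -2b; remainder on division = -2b.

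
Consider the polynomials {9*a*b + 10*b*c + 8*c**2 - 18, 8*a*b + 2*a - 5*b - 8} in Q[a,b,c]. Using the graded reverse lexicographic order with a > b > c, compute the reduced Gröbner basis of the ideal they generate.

G = {a*c**2 - 9/32*a**2 - 5/16*a*c - 5/8*c**2 - 9/8*a + 5/4*c + 45/32, a*b + 1/4*a - 5/8*b - 1, b*c + 4/5*c**2 - 9/40*a + 9/16*b - 9/10}

f_1 = 9*a*b + 10*b*c + 8*c**2 - 18, LT = a*b.
f_2 = 8*a*b + 2*a - 5*b - 8, LT = a*b.

S(f_1,f_2): lcm = a*b. S = 10/9*b*c + 8/9*c**2 - 1/4*a + 5/8*b - 1.
  leading term b*c: no divisor's leading term divides it; move 10/9*b*c to the remainder.
  leading term c**2: no divisor's leading term divides it; move 8/9*c**2 to the remainder.
  leading term a: no divisor's leading term divides it; move -1/4*a to the remainder.
  leading term b: no divisor's leading term divides it; move 5/8*b to the remainder.
  leading term 1: no divisor's leading term divides it; move -1 to the remainder.
  remainder 10/9*b*c + 8/9*c**2 - 1/4*a + 5/8*b - 1 ≠ 0; add g_3 = 10/9*b*c + 8/9*c**2 - 1/4*a + 5/8*b - 1 to the basis.

S(f_1,g_3): lcm = a*b*c. S = -4/5*a*c**2 + 10/9*b*c**2 + 8/9*c**3 + 9/40*a**2 - 9/16*a*b + 9/10*a - 2*c.
  leading term a*c**2: no divisor's leading term divides it; move -4/5*a*c**2 to the remainder.
  leading term b*c**2: subtract (c)·g_3 from 10/9*b*c**2 + 8/9*c**3 + 9/40*a**2 - 9/16*a*b + 9/10*a - 2*c → 9/40*a**2 - 9/16*a*b + 1/4*a*c - 5/8*b*c + 9/10*a - c
  leading term a**2: no divisor's leading term divides it; move 9/40*a**2 to the remainder.
  leading term a*b: subtract (-1/16)·f_1 from -9/16*a*b + 1/4*a*c - 5/8*b*c + 9/10*a - c → 1/4*a*c + 1/2*c**2 + 9/10*a - c - 9/8
  leading term a*c: no divisor's leading term divides it; move 1/4*a*c to the remainder.
  leading term c**2: no divisor's leading term divides it; move 1/2*c**2 to the remainder.
  leading term a: no divisor's leading term divides it; move 9/10*a to the remainder.
  leading term c: no divisor's leading term divides it; move -c to the remainder.
  leading term 1: no divisor's leading term divides it; move -9/8 to the remainder.
  remainder -4/5*a*c**2 + 9/40*a**2 + 1/4*a*c + 1/2*c**2 + 9/10*a - c - 9/8 ≠ 0; add g_4 = -4/5*a*c**2 + 9/40*a**2 + 1/4*a*c + 1/2*c**2 + 9/10*a - c - 9/8 to the basis.

The other S-polynomials (S(f_2,g_3), S(f_1,g_4), S(f_2,g_4), S(g_3,g_4)) all reduce to 0 modulo the current basis, so we have a Gröbner basis.
Inter-reduce: drop elements whose leading term is divisible by another's, tail-reduce, and make monic.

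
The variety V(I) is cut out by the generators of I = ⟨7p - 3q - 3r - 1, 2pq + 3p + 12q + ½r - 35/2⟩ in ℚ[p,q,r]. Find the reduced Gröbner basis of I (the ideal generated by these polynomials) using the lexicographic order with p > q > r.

f_1 = 7p - 3q - 3r - 1, LT = p.
f_2 = 2pq + 3p + 12q + ½r - 35/2, LT = pq.

S(f_1,f_2): lcm = pq. S = -3/2p - 3/7q² - 3/7qr - 43/7q - ¼r + 35/4.
  leading term p: subtract (-3/14)·f_1 from -3/2p - 3/7q² - 3/7qr - 43/7q - ¼r + 35/4 → -3/7q² - 3/7qr - 95/14q - 25/28r + 239/28
  leading term q²: no divisor's leading term divides it; move -3/7q² to the remainder.
  leading term qr: no divisor's leading term divides it; move -3/7qr to the remainder.
  leading term q: no divisor's leading term divides it; move -95/14q to the remainder.
  leading term r: no divisor's leading term divides it; move -25/28r to the remainder.
  leading term 1: no divisor's leading term divides it; move 239/28 to the remainder.
  remainder -3/7q² - 3/7qr - 95/14q - 25/28r + 239/28 ≠ 0; add g_3 = -3/7q² - 3/7qr - 95/14q - 25/28r + 239/28 to the basis.

S(f_1,g_3): leading monomials are coprime, so the S-polynomial reduces to 0 (Buchberger's first criterion).
S(f_2,g_3): lcm = pq². S = -pqr - 43/3pq - 25/12pr + 239/12p + 6q² + ¼qr - 35/4q.
  leading term pqr: subtract (-1/7qr)·f_1 from -pqr - 43/3pq - 25/12pr + 239/12p + 6q² + ¼qr - 35/4q → -43/3pq - 25/12pr + 239/12p - 3/7q²r + 6q² - 3/7qr² + 3/28qr - 35/4q
  leading term pq: subtract (-43/21q)·f_1 from -43/3pq - 25/12pr + 239/12p - 3/7q²r + 6q² - 3/7qr² + 3/28qr - 35/4q → -25/12pr + 239/12p - 3/7q²r - 1/7q² - 3/7qr² - 169/28qr - 907/84q
  leading term pr: subtract (-25/84r)·f_1 from -25/12pr + 239/12p - 3/7q²r - 1/7q² - 3/7qr² - 169/28qr - 907/84q → 239/12p - 3/7q²r - 1/7q² - 3/7qr² - 97/14qr - 907/84q - 25/28r² - 25/84r
  leading term p: subtract (239/84)·f_1 from 239/12p - 3/7q²r - 1/7q² - 3/7qr² - 97/14qr - 907/84q - 25/28r² - 25/84r → -3/7q²r - 1/7q² - 3/7qr² - 97/14qr - 95/42q - 25/28r² + 173/21r + 239/84
  leading term q²r: subtract (r)·g_3 from -3/7q²r - 1/7q² - 3/7qr² - 97/14qr - 95/42q - 25/28r² + 173/21r + 239/84 → -1/7q² - 1/7qr - 95/42q - 25/84r + 239/84
  leading term q²: subtract (⅓)·g_3 from -1/7q² - 1/7qr - 95/42q - 25/84r + 239/84 → 0
  remainder 0.

Every S-polynomial of the final basis reduces to 0, so we have a Gröbner basis.
Inter-reduce: drop elements whose leading term is divisible by another's, tail-reduce, and make monic.

G = {p - 3/7q - 3/7r - 1/7, q² + qr + 95/6q + 25/12r - 239/12}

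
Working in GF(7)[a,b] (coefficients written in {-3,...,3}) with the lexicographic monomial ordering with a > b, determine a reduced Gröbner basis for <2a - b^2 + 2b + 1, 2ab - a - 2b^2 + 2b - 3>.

G = {a + 3b^2 + b - 3, b^3 - b^2 + 2b + 1}

This is the nonlinear analogue of row-reducing a linear system.

f_1 = 2a - b^2 + 2b + 1, LT = a.
f_2 = 2ab - a - 2b^2 + 2b - 3, LT = ab.

S(f_1,f_2): lcm = ab. S = -3a + 3b^3 + 2b^2 + 3b - 2.
  reduce S modulo (f_1, f_2):
  remainder 3b^3 - 3b^2 - b + 3 ≠ 0; add g_3 = 3b^3 - 3b^2 - b + 3 to the basis.

The other S-polynomials (S(f_1,g_3), S(f_2,g_3)) all reduce to 0 modulo the current basis, so we have a Gröbner basis.
Inter-reduce: drop elements whose leading term is divisible by another's, tail-reduce, and make monic.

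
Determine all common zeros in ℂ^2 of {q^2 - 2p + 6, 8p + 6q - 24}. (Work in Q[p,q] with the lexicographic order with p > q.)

Compute a lex Gröbner basis by Buchberger's algorithm.
f_1 = -2p + q^2 + 6, LT = p.
f_2 = 8p + 6q - 24, LT = p.

S(f_1,f_2): lcm = p. S = -1/2q^2 - 3/4q.
  leading term q^2: no divisor's leading term divides it; move -1/2q^2 to the remainder.
  leading term q: no divisor's leading term divides it; move -3/4q to the remainder.
  remainder -1/2q^2 - 3/4q ≠ 0; add h_3 = -1/2q^2 - 3/4q to the basis.

The other S-polynomials (S(f_1,h_3), S(f_2,h_3)) all reduce to 0 modulo the current basis, so we have a Gröbner basis.
Inter-reduce: drop elements whose leading term is divisible by another's, tail-reduce, and make monic.
Reduced Gröbner basis: {p + 3/4q - 3, q^2 + 3/2q}.

Elimination: the polynomial q^2 + 3/2q lies in the elimination ideal for q, so q ∈ {-3/2, 0}. For each such q, the remaining basis elements (now univariate) give the rest of the solution.
  q = -3/2: the earlier basis element becomes p - 33/8 = 0, giving p = 33/8 — point (33/8, -3/2).
  q = 0: the earlier basis element becomes p - 3 = 0, giving p = 3 — point (3, 0).
Each listed point satisfies every original equation (direct substitution).

{(33/8, -3/2), (3, 0)}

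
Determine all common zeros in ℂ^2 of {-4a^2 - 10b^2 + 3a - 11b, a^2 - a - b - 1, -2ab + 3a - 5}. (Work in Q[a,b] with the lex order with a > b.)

Compute a lex Gröbner basis by Buchberger's algorithm.
f_1 = -4a^2 + 3a - 10b^2 - 11b, LT = a^2.
f_2 = a^2 - a - b - 1, LT = a^2.
f_3 = -2ab + 3a - 5, LT = ab.

S(f_1,f_2): lcm = a^2. S = 1/4a + 5/2b^2 + 15/4b + 1.
  leading term a: no divisor's leading term divides it; move 1/4a to the remainder.
  leading term b^2: no divisor's leading term divides it; move 5/2b^2 to the remainder.
  leading term b: no divisor's leading term divides it; move 15/4b to the remainder.
  leading term 1: no divisor's leading term divides it; move 1 to the remainder.
  remainder 1/4a + 5/2b^2 + 15/4b + 1 ≠ 0; add h_4 = 1/4a + 5/2b^2 + 15/4b + 1 to the basis.

S(f_1,f_3): lcm = a^2b. S = 3/2a^2 - 3/4ab - 5/2a + 5/2b^3 + 11/4b^2.
  leading term a^2: subtract (-3/8)·f_1 from 3/2a^2 - 3/4ab - 5/2a + 5/2b^3 + 11/4b^2 → -3/4ab - 11/8a + 5/2b^3 - b^2 - 33/8b
  leading term ab: subtract (3/8)·f_3 from -3/4ab - 11/8a + 5/2b^3 - b^2 - 33/8b → -5/2a + 5/2b^3 - b^2 - 33/8b + 15/8
  leading term a: subtract (-10)·h_4 from -5/2a + 5/2b^3 - b^2 - 33/8b + 15/8 → 5/2b^3 + 24b^2 + 267/8b + 95/8
  leading term b^3: no divisor's leading term divides it; move 5/2b^3 to the remainder.
  leading term b^2: no divisor's leading term divides it; move 24b^2 to the remainder.
  leading term b: no divisor's leading term divides it; move 267/8b to the remainder.
  leading term 1: no divisor's leading term divides it; move 95/8 to the remainder.
  remainder 5/2b^3 + 24b^2 + 267/8b + 95/8 ≠ 0; add h_5 = 5/2b^3 + 24b^2 + 267/8b + 95/8 to the basis.

S(f_2,f_3): lcm = a^2b. S = 3/2a^2 - ab - 5/2a - b^2 - b.
  leading term a^2: subtract (-3/8)·f_1 from 3/2a^2 - ab - 5/2a - b^2 - b → -ab - 11/8a - 19/4b^2 - 41/8b
  leading term ab: subtract (1/2)·f_3 from -ab - 11/8a - 19/4b^2 - 41/8b → -23/8a - 19/4b^2 - 41/8b + 5/2
  leading term a: subtract (-23/2)·h_4 from -23/8a - 19/4b^2 - 41/8b + 5/2 → 24b^2 + 38b + 14
  leading term b^2: no divisor's leading term divides it; move 24b^2 to the remainder.
  leading term b: no divisor's leading term divides it; move 38b to the remainder.
  leading term 1: no divisor's leading term divides it; move 14 to the remainder.
  remainder 24b^2 + 38b + 14 ≠ 0; add h_6 = 24b^2 + 38b + 14 to the basis.

S(f_1,h_4): lcm = a^2. S = -10ab^2 - 15ab - 19/4a + 5/2b^2 + 11/4b.
  leading term ab^2: subtract (5b)·f_3 from -10ab^2 - 15ab - 19/4a + 5/2b^2 + 11/4b → -30ab - 19/4a + 5/2b^2 + 111/4b
  leading term ab: subtract (15)·f_3 from -30ab - 19/4a + 5/2b^2 + 111/4b → -199/4a + 5/2b^2 + 111/4b + 75
  leading term a: subtract (-199)·h_4 from -199/4a + 5/2b^2 + 111/4b + 75 → 500b^2 + 774b + 274
  leading term b^2: subtract (125/6)·h_6 from 500b^2 + 774b + 274 → -53/3b - 53/3
  leading term b: no divisor's leading term divides it; move -53/3b to the remainder.
  leading term 1: no divisor's leading term divides it; move -53/3 to the remainder.
  remainder -53/3b - 53/3 ≠ 0; add h_7 = -53/3b - 53/3 to the basis.

The other S-polynomials (S(f_2,h_4), S(f_3,h_4), S(f_1,h_5), S(f_2,h_5), S(f_3,h_5), S(h_4,h_5), S(f_1,h_6), S(f_2,h_6), S(f_3,h_6), S(h_4,h_6), S(h_5,h_6), S(f_1,h_7), S(f_2,h_7), S(f_3,h_7), S(h_4,h_7), S(h_5,h_7), S(h_6,h_7)) all reduce to 0 modulo the current basis, so we have a Gröbner basis.
Inter-reduce: drop elements whose leading term is divisible by another's, tail-reduce, and make monic.
Reduced Gröbner basis: {a - 1, b + 1}.

Elimination: the polynomial b + 1 lies in the elimination ideal for b, so b ∈ {-1}. For each such b, the remaining basis elements (now univariate) give the rest of the solution.
  b = -1: the earlier basis element becomes a - 1 = 0, giving a = 1 — point (1, -1).
Check: every point annihilates each of the original generators.

{(1, -1)}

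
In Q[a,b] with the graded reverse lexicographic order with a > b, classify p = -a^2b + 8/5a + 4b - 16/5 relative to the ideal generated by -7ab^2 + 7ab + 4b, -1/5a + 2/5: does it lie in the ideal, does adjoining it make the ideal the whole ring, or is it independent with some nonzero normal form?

First compute the reduced Gröbner basis of I by Buchberger's algorithm.
f_1 = -7ab^2 + 7ab + 4b, LT = ab^2.
f_2 = -1/5a + 2/5, LT = a.

S(f_1,f_2): lcm = ab^2. S = -ab + 2b^2 - 4/7b.
  leading term ab: subtract (5b)·f_2 from -ab + 2b^2 - 4/7b → 2b^2 - 18/7b
  leading term b^2: no divisor's leading term divides it; move 2b^2 to the remainder.
  leading term b: no divisor's leading term divides it; move -18/7b to the remainder.
  remainder 2b^2 - 18/7b ≠ 0; add h_3 = 2b^2 - 18/7b to the basis.

The other S-polynomials (S(f_1,h_3), S(f_2,h_3)) all reduce to 0 modulo the current basis, so we have a Gröbner basis.
Inter-reduce: drop elements whose leading term is divisible by another's, tail-reduce, and make monic.
Reduced Gröbner basis: {b^2 - 9/7b, a - 2}.
Label its elements g_1 = b^2 - 9/7b, g_2 = a - 2.

Reduce p = -a^2b + 8/5a + 4b - 16/5 modulo G:
  leading term a^2b: subtract (-ab)·g_2 from -a^2b + 8/5a + 4b - 16/5 → -2ab + 8/5a + 4b - 16/5
  leading term ab: subtract (-2b)·g_2 from -2ab + 8/5a + 4b - 16/5 → 8/5a - 16/5
  leading term a: subtract (8/5)·g_2 from 8/5a - 16/5 → 0
  normal form = 0.
Since the normal form is 0, p ∈ I.

-a^2b + 8/5a + 4b - 16/5 lies in I (it reduces to 0).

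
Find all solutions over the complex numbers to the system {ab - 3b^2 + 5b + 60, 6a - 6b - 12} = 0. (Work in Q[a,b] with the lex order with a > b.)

{(-2, -4), (19/2, 15/2)}

Compute a lex Gröbner basis by Buchberger's algorithm.
f_1 = ab - 3b^2 + 5b + 60, LT = ab.
f_2 = 6a - 6b - 12, LT = a.

S(f_1,f_2): lcm = ab. S = -2b^2 + 7b + 60.
  leading term b^2: no divisor's leading term divides it; move -2b^2 to the remainder.
  leading term b: no divisor's leading term divides it; move 7b to the remainder.
  leading term 1: no divisor's leading term divides it; move 60 to the remainder.
  remainder -2b^2 + 7b + 60 ≠ 0; add h_3 = -2b^2 + 7b + 60 to the basis.

S(f_1,h_3): lcm = ab^2. S = 7/2ab + 30a - 3b^3 + 5b^2 + 60b.
  leading term ab: subtract (7/2)·f_1 from 7/2ab + 30a - 3b^3 + 5b^2 + 60b → 30a - 3b^3 + 31/2b^2 + 85/2b - 210
  leading term a: subtract (5)·f_2 from 30a - 3b^3 + 31/2b^2 + 85/2b - 210 → -3b^3 + 31/2b^2 + 145/2b - 150
  leading term b^3: subtract (3/2b)·h_3 from -3b^3 + 31/2b^2 + 145/2b - 150 → 5b^2 - 35/2b - 150
  leading term b^2: subtract (-5/2)·h_3 from 5b^2 - 35/2b - 150 → 0
  remainder 0.

S(f_2,h_3): leading monomials are coprime, so the S-polynomial reduces to 0 (Buchberger's first criterion).
Every S-polynomial of the final basis reduces to 0, so we have a Gröbner basis.
Inter-reduce: drop elements whose leading term is divisible by another's, tail-reduce, and make monic.
Reduced Gröbner basis: {a - b - 2, b^2 - 7/2b - 30}.

The lex basis is triangular: the last element involves only b. Solving b^2 - 7/2b - 30 = 0 gives b ∈ {-4, 15/2}; substituting each value into the earlier elements determines the remaining variables.
  b = -4: the earlier basis element becomes a + 2 = 0, giving a = -2 — point (-2, -4).
  b = 15/2: the earlier basis element becomes a - 19/2 = 0, giving a = 19/2 — point (19/2, 15/2).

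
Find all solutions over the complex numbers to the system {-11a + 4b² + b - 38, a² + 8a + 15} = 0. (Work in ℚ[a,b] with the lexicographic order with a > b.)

{(-3, -5/4), (-3, 1), (-5, -1/8 - sqrt(271)*I/8), (-5, -1/8 + sqrt(271)*I/8)}

Compute a lex Gröbner basis by Buchberger's algorithm.
f_1 = -11a + 4b² + b - 38, LT = a.
f_2 = a² + 8a + 15, LT = a².

S(f_1,f_2): lcm = a². S = -4/11ab² - 1/11ab - 50/11a - 15.
  leading term ab²: subtract (4/121b²)·f_1 from -4/11ab² - 1/11ab - 50/11a - 15 → -1/11ab - 50/11a - 16/121b⁴ - 4/121b³ + 152/121b² - 15
  leading term ab: subtract (1/121b)·f_1 from -1/11ab - 50/11a - 16/121b⁴ - 4/121b³ + 152/121b² - 15 → -50/11a - 16/121b⁴ - 8/121b³ + 151/121b² + 38/121b - 15
  leading term a: subtract (50/121)·f_1 from -50/11a - 16/121b⁴ - 8/121b³ + 151/121b² + 38/121b - 15 → -16/121b⁴ - 8/121b³ - 49/121b² - 12/121b + 85/121
  leading term b⁴: no divisor's leading term divides it; move -16/121b⁴ to the remainder.
  leading term b³: no divisor's leading term divides it; move -8/121b³ to the remainder.
  leading term b²: no divisor's leading term divides it; move -49/121b² to the remainder.
  leading term b: no divisor's leading term divides it; move -12/121b to the remainder.
  leading term 1: no divisor's leading term divides it; move 85/121 to the remainder.
  remainder -16/121b⁴ - 8/121b³ - 49/121b² - 12/121b + 85/121 ≠ 0; add h_3 = -16/121b⁴ - 8/121b³ - 49/121b² - 12/121b + 85/121 to the basis.

The other S-polynomials (S(f_1,h_3), S(f_2,h_3)) all reduce to 0 modulo the current basis, so we have a Gröbner basis.
Inter-reduce: drop elements whose leading term is divisible by another's, tail-reduce, and make monic.
Reduced Gröbner basis: {a - 4/11b² - 1/11b + 38/11, b⁴ + ½b³ + 49/16b² + ¾b - 85/16}.

Elimination: the polynomial b⁴ + ½b³ + 49/16b² + ¾b - 85/16 lies in the elimination ideal for b, so b ∈ {-5/4, 1, -1/8 - sqrt(271)*I/8, -1/8 + sqrt(271)*I/8}. For each such b, the remaining basis elements (now univariate) give the rest of the solution.
  b = -5/4: the earlier basis element becomes a + 3 = 0, giving a = -3 — point (-3, -5/4).
  b = 1: the earlier basis element becomes a + 3 = 0, giving a = -3 — point (-3, 1).
  b = -1/8 - sqrt(271)*I/8: the earlier basis element becomes a + 5 = 0, giving a = -5 — point (-5, -1/8 - sqrt(271)*I/8).
  b = -1/8 + sqrt(271)*I/8: the earlier basis element becomes a + 5 = 0, giving a = -5 — point (-5, -1/8 + sqrt(271)*I/8).
Check: every point annihilates each of the original generators.
This is the nonlinear analogue of row-reducing a linear system.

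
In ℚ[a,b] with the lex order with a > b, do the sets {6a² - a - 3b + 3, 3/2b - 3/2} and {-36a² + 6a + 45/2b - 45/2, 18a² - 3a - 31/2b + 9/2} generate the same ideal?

Since reduced Gröbner bases are canonical representatives of ideals under a given ordering, it suffices to compute and compare them.
Buchberger on the first generating set:
f_1 = 6a² - a - 3b + 3, LT = a².
f_2 = 3/2b - 3/2, LT = b.

The S-polynomials (S(f_1,f_2)) all reduce to 0 modulo the current basis, so we have a Gröbner basis.
Inter-reduce: drop elements whose leading term is divisible by another's, tail-reduce, and make monic.
Reduced Gröbner basis: {a² - ⅙a, b - 1}.

Buchberger on the second generating set:
h_1 = -36a² + 6a + 45/2b - 45/2, LT = a².
h_2 = 18a² - 3a - 31/2b + 9/2, LT = a².

S(h_1,h_2): lcm = a². S = 17/72b + ⅜.
  leading term b: no divisor's leading term divides it; move 17/72b to the remainder.
  leading term 1: no divisor's leading term divides it; move ⅜ to the remainder.
  remainder 17/72b + ⅜ ≠ 0; add k_3 = 17/72b + ⅜ to the basis.

The other S-polynomials (S(h_1,k_3), S(h_2,k_3)) all reduce to 0 modulo the current basis, so we have a Gröbner basis.
Inter-reduce: drop elements whose leading term is divisible by another's, tail-reduce, and make monic.
Reduced Gröbner basis: {a² - ⅙a + 55/34, b + 27/17}.

The bases are distinct; the ideals are different.

No, the ideals differ.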